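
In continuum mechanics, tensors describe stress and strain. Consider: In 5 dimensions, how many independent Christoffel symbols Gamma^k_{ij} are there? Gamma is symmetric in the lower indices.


Christoffel symbols Gamma^k_{ij} are symmetric in i,j, so there are d * d(d+1)/2 independent symbols.
d = 5
d(d+1)/2 = 5 * 6 / 2 = 15
Total = 5 * 15 = 75

75


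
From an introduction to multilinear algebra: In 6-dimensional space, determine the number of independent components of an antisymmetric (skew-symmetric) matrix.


An antisymmetric rank-2 tensor satisfies A_{ij} = -A_{ji}, so diagonal entries are zero.
The independent components are the upper-triangular entries: C(n, 2) = n(n-1)/2.
n = 6
C(6, 2) = 6 * 5 / 2 = 30 / 2 = 15

15


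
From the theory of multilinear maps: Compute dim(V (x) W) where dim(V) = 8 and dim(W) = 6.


The dimension of a tensor product is the product of dimensions.
dim(V) = 8, dim(W) = 6
dim(V (x) W) = 8 * 6 = 48

48


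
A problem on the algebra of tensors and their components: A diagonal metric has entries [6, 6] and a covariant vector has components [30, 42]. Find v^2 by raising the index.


To raise an index with a diagonal metric: v^i = v_i / g_{ii}.
For index 2: v_2 = 42, g_{22} = 6
v^2 = 42 / 6 = 7

7


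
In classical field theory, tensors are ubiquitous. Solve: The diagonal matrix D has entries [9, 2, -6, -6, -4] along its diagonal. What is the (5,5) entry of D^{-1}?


For a diagonal matrix, the inverse has entries (D^{-1})_{ii} = 1/d_{ii}.
The diagonal entries are: d_{11} = 9, d_{22} = 2, d_{33} = -6, d_{44} = -6, d_{55} = -4
We need (D^{-1})_{55} = 1/d_{55} = 1/-4 = -1/4

-1/4


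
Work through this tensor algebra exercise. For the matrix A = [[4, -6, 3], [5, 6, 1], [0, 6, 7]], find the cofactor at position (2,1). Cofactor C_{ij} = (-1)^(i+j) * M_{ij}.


To find cofactor C_{21}, delete row 2 and column 1.
The resulting 2x2 submatrix is: [[-6, 3], [6, 7]]
Minor M_{21} = -6*7 - 3*6
  = -42 - 18 = -60
Sign = (-1)^(2+1) = (-1)^3 = -1
Cofactor C_{21} = -1 * -60 = 60

60


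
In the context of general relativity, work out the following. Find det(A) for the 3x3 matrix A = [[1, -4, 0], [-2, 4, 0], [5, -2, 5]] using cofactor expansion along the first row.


Expanding along the first row, det(A) = a11*M_11 - a12*M_12 + a13*M_13, where M_1j is the (1,j) minor.
Minor M_11 = 4*5 - 0*-2 = 20
Minor M_12 = -2*5 - 0*5 = -10
Minor M_13 = -2*-2 - 4*5 = -16
det = 1*(20) - -4*(-10) + 0*(-16)
    = 20 - 40 + 0
    = -20

-20


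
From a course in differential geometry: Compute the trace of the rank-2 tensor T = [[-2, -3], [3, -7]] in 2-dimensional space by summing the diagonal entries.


The contraction (trace) of a rank-2 tensor is the sum of its diagonal elements.
Diagonal entries: A[1,1] = -2, A[2,2] = -7
Tr(A) = -2 + -7 = -9

-9


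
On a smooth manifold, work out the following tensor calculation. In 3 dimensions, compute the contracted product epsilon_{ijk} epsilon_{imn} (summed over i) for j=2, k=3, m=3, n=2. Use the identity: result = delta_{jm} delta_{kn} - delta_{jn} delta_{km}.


Using the identity: epsilon_{ijk} epsilon_{imn} = delta_{jm} delta_{kn} - delta_{jn} delta_{km}.
delta_{23} = 0
delta_{32} = 0
delta_{22} = 1
delta_{33} = 1
Result = 0 * 0 - 1 * 1 = 0 - 1 = -1

-1


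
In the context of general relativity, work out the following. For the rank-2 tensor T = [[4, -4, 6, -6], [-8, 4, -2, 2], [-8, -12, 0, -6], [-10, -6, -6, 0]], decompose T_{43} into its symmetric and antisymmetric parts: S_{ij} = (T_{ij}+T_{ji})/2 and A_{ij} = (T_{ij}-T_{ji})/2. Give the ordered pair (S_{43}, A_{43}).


T_{43} = -6
T_{34} = -6
S_{43} = (-6 + -6)/2 = -12/2 = -6
A_{43} = (-6 - -6)/2 = 0/2 = 0
Check: S + A = -6 + 0 = -6 = T_{43}.

(-6, 0)


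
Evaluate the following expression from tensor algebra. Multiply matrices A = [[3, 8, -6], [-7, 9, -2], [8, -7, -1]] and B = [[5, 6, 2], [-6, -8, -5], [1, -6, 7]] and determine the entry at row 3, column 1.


(AB)_{ij} = sum_k A_{ik} B_{kj}.
For i=3, j=1:
A_{31} * B_{11} = 8 * 5 = 40
A_{32} * B_{21} = -7 * -6 = 42
A_{33} * B_{31} = -1 * 1 = -1
Sum = 40 + 42 + -1 = 81

81


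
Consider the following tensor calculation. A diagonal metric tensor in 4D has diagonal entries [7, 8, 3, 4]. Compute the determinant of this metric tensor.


For a diagonal metric, the determinant is the product of diagonal entries.
Diagonal entries: 7, 8, 3, 4
det(g) = 7 * 8 * 3 * 4 = 672

672


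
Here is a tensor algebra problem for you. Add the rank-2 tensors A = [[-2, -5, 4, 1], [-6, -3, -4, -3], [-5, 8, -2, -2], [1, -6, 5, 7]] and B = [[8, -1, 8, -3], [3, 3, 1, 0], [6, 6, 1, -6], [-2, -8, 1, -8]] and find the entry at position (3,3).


Tensor addition is component-wise: (A + B)_{ij} = A_{ij} + B_{ij}.
A_{33} = -2
B_{33} = 1
(A + B)_{33} = -2 + 1 = -1

-1


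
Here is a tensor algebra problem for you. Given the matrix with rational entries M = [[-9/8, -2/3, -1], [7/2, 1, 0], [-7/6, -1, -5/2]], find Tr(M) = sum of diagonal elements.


The trace is the sum of diagonal entries.
Diagonal: M[1,1] = -9/8, M[2,2] = 1, M[3,3] = -5/2
Tr(M) = -9/8 + 1 + -5/2
Computing step by step:
After adding M[1,1]: -9/8
After adding M[2,2]: -1/8
After adding M[3,3]: -21/8
Tr(M) = -21/8

-21/8


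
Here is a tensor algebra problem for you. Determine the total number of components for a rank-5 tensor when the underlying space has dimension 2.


The number of components of a rank-r tensor in d dimensions is d^r.
Here d = 2 and r = 5.
2^5 = 32

32


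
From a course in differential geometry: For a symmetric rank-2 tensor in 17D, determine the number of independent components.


A symmetric rank-2 tensor in d dimensions has d(d+1)/2 independent components.
d = 17
d(d+1)/2 = 17 * 18 / 2 = 306 / 2 = 153

153


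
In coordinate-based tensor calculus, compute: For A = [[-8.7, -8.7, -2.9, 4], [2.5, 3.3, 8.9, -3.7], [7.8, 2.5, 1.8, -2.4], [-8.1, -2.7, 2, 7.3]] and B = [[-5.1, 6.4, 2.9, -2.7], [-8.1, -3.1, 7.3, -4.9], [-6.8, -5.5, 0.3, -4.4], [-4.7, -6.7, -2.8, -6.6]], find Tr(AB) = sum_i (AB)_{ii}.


Tr(AB) = sum_i (AB)_{ii} where (AB)_{ii} = sum_k A_{ik} B_{ki}.
(AB)_{11} = -8.7*-5.1 + -8.7*-8.1 + -2.9*-6.8 + 4*-4.7 = 115.76
(AB)_{22} = 2.5*6.4 + 3.3*-3.1 + 8.9*-5.5 + -3.7*-6.7 = -18.39
(AB)_{33} = 7.8*2.9 + 2.5*7.3 + 1.8*0.3 + -2.4*-2.8 = 48.13
(AB)_{44} = -8.1*-2.7 + -2.7*-4.9 + 2*-4.4 + 7.3*-6.6 = -21.88
Tr(AB) = 115.76 + -18.39 + 48.13 + -21.88 = 123.62

123.62


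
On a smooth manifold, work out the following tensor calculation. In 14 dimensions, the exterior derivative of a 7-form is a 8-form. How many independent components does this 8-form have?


The exterior derivative of a p-form is a (p+1)-form.
Its number of independent components is C(n, p+1).
n = 14, p+1 = 8
C(14, 8) = 3003

3003


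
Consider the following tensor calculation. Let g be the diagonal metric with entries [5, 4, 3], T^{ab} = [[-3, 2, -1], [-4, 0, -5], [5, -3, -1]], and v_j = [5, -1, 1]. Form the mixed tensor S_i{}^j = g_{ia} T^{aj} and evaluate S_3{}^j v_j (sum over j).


Step 1: lower the first index. For a diagonal metric, g_{ia} T^{aj} = g_{ii} T^{ij} (no sum on i).
g_{33} = 3
S_3{}^1 = 3 * T^{31} = 3 * 5 = 15
S_3{}^2 = 3 * T^{32} = 3 * -3 = -9
S_3{}^3 = 3 * T^{33} = 3 * -1 = -3
Step 2: contract S_3{}^j with v_j.
S_3{}^1 * v_1 = 15 * 5 = 75
S_3{}^2 * v_2 = -9 * -1 = 9
S_3{}^3 * v_3 = -3 * 1 = -3
Result = 75 + 9 + -3 = 81

81


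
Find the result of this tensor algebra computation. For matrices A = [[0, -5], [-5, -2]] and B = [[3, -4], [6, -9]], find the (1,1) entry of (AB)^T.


(AB)^T_{ij} = (AB)_{ji} = sum_k A_{jk} B_{ki}.
For i=1, j=1 we need (AB)_{11}:
A_{11} * B_{11} = 0 * 3 = 0
A_{12} * B_{21} = -5 * 6 = -30
Sum = 0 + -30 = -30

-30


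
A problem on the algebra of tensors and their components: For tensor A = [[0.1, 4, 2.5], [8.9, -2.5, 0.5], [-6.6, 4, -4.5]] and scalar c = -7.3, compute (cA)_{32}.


Scalar multiplication: (cA)_{ij} = c * A_{ij}.
c = -7.3
A_{32} = 4
(cA)_{32} = -7.3 * 4 = -29.2

-29.2


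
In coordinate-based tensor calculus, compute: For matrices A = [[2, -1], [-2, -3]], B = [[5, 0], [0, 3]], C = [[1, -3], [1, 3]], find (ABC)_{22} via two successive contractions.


(ABC)_{22} = sum_m (AB)_{2m} C_{m2}. First compute row 2 of AB.
(AB)_{21} = -2*5 + -3*0 = -10
(AB)_{22} = -2*0 + -3*3 = -9
Now contract with column 2 of C:
(AB)_{21} * C_{12} = -10 * -3 = 30
(AB)_{22} * C_{22} = -9 * 3 = -27
(ABC)_{22} = 30 + -27 = 3

3


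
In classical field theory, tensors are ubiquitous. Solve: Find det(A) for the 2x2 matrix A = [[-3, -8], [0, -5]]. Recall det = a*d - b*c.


For a 2x2 matrix [[a, b], [c, d]], det = a*d - b*c.
a = -3, b = -8, c = 0, d = -5
a*d = -3 * -5 = 15
b*c = -8 * 0 = 0
det = 15 - 0 = 15

15


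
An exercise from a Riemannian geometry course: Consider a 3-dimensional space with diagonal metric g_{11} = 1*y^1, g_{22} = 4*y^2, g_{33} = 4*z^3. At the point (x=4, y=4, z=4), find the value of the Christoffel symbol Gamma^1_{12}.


For a diagonal metric, Gamma^k_{ij} = (1/2) g^{kk} (dg_{ik}/dx_j + dg_{jk}/dx_i - dg_{ij}/dx_k).
The metric is diagonal, so g_{ab} = 0 for a != b.
At the given point: g_{11} = 4, g_{22} = 64, g_{33} = 256
g^{11} = 1/4
dg_{11}/dx_2 = dg_{11}/dx_2 = 1
dg_{21}/dx_1 = 0 (off-diagonal)
dg_{12}/dx_1 = 0 (off-diagonal)
Numerator = 1 + 0 - 0 = 1
Gamma^1_{12} = 1 / (2 * 4) = 1/8

1/8


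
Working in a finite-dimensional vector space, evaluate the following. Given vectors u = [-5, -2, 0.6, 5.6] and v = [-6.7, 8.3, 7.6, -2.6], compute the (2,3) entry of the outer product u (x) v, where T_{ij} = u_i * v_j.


The outer product entry T_{ij} = u_i * v_j.
We need i=2, j=3.
u_2 = -2, v_3 = 7.6
T_{2,3} = -2 * 7.6 = -15.2

-15.2


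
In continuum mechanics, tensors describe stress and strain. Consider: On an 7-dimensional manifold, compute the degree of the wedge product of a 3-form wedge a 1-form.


The degree of a wedge product is the sum of the degrees of the individual forms.
Degrees: 3, 1
Total degree = 3 + 1 = 4

4


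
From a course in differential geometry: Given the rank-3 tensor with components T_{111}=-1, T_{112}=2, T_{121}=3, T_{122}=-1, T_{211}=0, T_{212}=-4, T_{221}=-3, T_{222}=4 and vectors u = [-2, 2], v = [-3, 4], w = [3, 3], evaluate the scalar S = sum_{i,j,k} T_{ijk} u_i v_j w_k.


S = sum over i,j,k of T_{ijk} u_i v_j w_k. Expanding all 8 terms:
T_{111}*u_1*v_1*w_1 = -1*-2*-3*3 = -18  (running total: -18)
T_{112}*u_1*v_1*w_2 = 2*-2*-3*3 = 36  (running total: 18)
T_{121}*u_1*v_2*w_1 = 3*-2*4*3 = -72  (running total: -54)
T_{122}*u_1*v_2*w_2 = -1*-2*4*3 = 24  (running total: -30)
T_{211}*u_2*v_1*w_1 = 0*2*-3*3 = 0  (running total: -30)
T_{212}*u_2*v_1*w_2 = -4*2*-3*3 = 72  (running total: 42)
T_{221}*u_2*v_2*w_1 = -3*2*4*3 = -72  (running total: -30)
T_{222}*u_2*v_2*w_2 = 4*2*4*3 = 96  (running total: 66)
S = 66

66


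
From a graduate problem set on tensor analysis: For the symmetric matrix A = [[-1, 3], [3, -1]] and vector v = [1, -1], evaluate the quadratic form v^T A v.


First compute Av:
(Av)_1 = -1*1 + 3*-1 = -4
(Av)_2 = 3*1 + -1*-1 = 4
Av = [-4, 4]
Then v^T (Av) = 1*-4 + -1*4
= -4 + -4 = -8

-8


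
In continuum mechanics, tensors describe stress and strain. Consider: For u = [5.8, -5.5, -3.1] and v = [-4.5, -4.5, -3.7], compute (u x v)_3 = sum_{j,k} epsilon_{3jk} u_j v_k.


(u x v)_3 = sum_{j,k} epsilon_{3jk} u_j v_k. Only permutations of (1,2,3) contribute; the two non-zero terms are:
eps_{312} u_1 v_2 = 1 * 5.8 * -4.5 = -26.1
eps_{321} u_2 v_1 = -1 * -5.5 * -4.5 = -24.75
(u x v)_3 = -50.85

-50.85


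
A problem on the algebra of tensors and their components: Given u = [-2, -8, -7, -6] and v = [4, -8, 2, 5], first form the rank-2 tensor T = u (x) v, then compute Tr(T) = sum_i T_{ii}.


The outer product gives T_{ij} = u_i v_j.
The trace (contraction) is Tr(T) = sum_i T_{ii} = sum_i u_i v_i.
Diagonal entries:
T_{11} = u_1 * v_1 = -2 * 4 = -8
T_{22} = u_2 * v_2 = -8 * -8 = 64
T_{33} = u_3 * v_3 = -7 * 2 = -14
T_{44} = u_4 * v_4 = -6 * 5 = -30
Tr(T) = -8 + 64 + -14 + -30 = 12

12


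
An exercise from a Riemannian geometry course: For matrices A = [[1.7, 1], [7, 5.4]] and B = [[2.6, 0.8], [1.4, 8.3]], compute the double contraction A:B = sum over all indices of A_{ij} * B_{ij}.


A:B = sum over all i,j of A_{ij} * B_{ij}.
Row 1: 1.7*2.6=4.42, 1*0.8=0.8 => row sum = 5.22
Row 2: 7*1.4=9.8, 5.4*8.3=44.82 => row sum = 54.62
Total = 5.22 + 54.62 = 59.84

59.84


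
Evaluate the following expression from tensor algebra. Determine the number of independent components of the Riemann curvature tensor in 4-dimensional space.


The Riemann tensor in d dimensions has d^2(d^2 - 1)/12 independent components.
d = 4, so d^2 = 16
d^2 - 1 = 15
d^2(d^2 - 1) = 16 * 15 = 240
Divide by 12: 240 / 12 = 20

20


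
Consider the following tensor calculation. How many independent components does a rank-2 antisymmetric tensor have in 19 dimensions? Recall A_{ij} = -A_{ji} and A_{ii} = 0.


An antisymmetric rank-2 tensor satisfies A_{ij} = -A_{ji}, so diagonal entries are zero.
The independent components are the upper-triangular entries: C(n, 2) = n(n-1)/2.
n = 19
C(19, 2) = 19 * 18 / 2 = 342 / 2 = 171

171


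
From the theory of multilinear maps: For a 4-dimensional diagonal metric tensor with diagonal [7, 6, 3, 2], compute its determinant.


For a diagonal metric, the determinant is the product of diagonal entries.
Diagonal entries: 7, 6, 3, 2
det(g) = 7 * 6 * 3 * 2 = 252

252


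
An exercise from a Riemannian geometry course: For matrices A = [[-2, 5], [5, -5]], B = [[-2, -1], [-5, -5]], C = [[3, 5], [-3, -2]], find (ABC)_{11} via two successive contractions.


(ABC)_{11} = sum_m (AB)_{1m} C_{m1}. First compute row 1 of AB.
(AB)_{11} = -2*-2 + 5*-5 = -21
(AB)_{12} = -2*-1 + 5*-5 = -23
Now contract with column 1 of C:
(AB)_{11} * C_{11} = -21 * 3 = -63
(AB)_{12} * C_{21} = -23 * -3 = 69
(ABC)_{11} = -63 + 69 = 6

6


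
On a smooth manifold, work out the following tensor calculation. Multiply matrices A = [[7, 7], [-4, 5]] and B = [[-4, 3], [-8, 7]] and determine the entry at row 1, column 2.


(AB)_{ij} = sum_k A_{ik} B_{kj}.
For i=1, j=2:
A_{11} * B_{12} = 7 * 3 = 21
A_{12} * B_{22} = 7 * 7 = 49
Sum = 21 + 49 = 70

70


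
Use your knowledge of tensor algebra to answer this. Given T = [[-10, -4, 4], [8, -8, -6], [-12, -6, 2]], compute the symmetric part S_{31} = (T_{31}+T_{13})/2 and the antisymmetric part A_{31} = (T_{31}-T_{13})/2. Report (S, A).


T_{31} = -12
T_{13} = 4
S_{31} = (-12 + 4)/2 = -8/2 = -4
A_{31} = (-12 - 4)/2 = -16/2 = -8
Check: S + A = -4 + -8 = -12 = T_{31}.

(-4, -8)


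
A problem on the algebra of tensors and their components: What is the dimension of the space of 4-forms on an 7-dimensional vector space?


The dimension of the space of p-forms on an n-dimensional space is C(n, p).
n = 7, p = 4
C(7, 4) = 7! / (4! * 3!) = 35

35


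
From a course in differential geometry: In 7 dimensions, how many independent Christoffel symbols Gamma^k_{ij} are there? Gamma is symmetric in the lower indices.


Christoffel symbols Gamma^k_{ij} are symmetric in i,j, so there are d * d(d+1)/2 independent symbols.
d = 7
d(d+1)/2 = 7 * 8 / 2 = 28
Total = 7 * 28 = 196

196


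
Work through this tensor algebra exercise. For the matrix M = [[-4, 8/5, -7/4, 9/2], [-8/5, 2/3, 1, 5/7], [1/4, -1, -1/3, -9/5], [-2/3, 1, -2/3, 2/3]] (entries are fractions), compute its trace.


The trace is the sum of diagonal entries.
Diagonal: M[1,1] = -4, M[2,2] = 2/3, M[3,3] = -1/3, M[4,4] = 2/3
Tr(M) = -4 + 2/3 + -1/3 + 2/3
Computing step by step:
After adding M[1,1]: -4
After adding M[2,2]: -10/3
After adding M[3,3]: -11/3
After adding M[4,4]: -3
Tr(M) = -3

-3


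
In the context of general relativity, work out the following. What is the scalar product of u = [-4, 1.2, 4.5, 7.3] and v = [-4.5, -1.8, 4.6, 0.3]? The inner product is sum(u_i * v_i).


The inner product u . v = sum of u_i * v_i.
Term-by-term: -4 * -4.5, 1.2 * -1.8, 4.5 * 4.6, 7.3 * 0.3
Products: 18, -2.16, 20.7, 2.19
Sum = 18 + -2.16 + 20.7 + 2.19 = 38.73

38.73


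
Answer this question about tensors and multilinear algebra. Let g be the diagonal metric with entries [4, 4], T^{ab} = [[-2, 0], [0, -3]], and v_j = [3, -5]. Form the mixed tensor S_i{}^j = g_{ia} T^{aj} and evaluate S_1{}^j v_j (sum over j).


Step 1: lower the first index. For a diagonal metric, g_{ia} T^{aj} = g_{ii} T^{ij} (no sum on i).
g_{11} = 4
S_1{}^1 = 4 * T^{11} = 4 * -2 = -8
S_1{}^2 = 4 * T^{12} = 4 * 0 = 0
Step 2: contract S_1{}^j with v_j.
S_1{}^1 * v_1 = -8 * 3 = -24
S_1{}^2 * v_2 = 0 * -5 = 0
Result = -24 + 0 = -24

-24


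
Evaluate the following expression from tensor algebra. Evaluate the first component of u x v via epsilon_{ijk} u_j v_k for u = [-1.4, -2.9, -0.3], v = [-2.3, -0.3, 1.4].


(u x v)_1 = sum_{j,k} epsilon_{1jk} u_j v_k. Only permutations of (1,2,3) contribute; the two non-zero terms are:
eps_{123} u_2 v_3 = 1 * -2.9 * 1.4 = -4.06
eps_{132} u_3 v_2 = -1 * -0.3 * -0.3 = -0.09
(u x v)_1 = -4.15

-4.15


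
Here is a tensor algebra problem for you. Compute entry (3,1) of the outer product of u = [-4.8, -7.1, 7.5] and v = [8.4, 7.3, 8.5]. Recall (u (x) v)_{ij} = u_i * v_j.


The outer product entry T_{ij} = u_i * v_j.
We need i=3, j=1.
u_3 = 7.5, v_1 = 8.4
T_{3,1} = 7.5 * 8.4 = 63

63


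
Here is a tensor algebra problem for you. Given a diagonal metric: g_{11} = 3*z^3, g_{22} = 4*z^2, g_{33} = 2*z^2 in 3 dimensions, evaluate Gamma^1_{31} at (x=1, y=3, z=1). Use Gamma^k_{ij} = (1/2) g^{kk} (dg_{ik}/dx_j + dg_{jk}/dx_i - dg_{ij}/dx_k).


For a diagonal metric, Gamma^k_{ij} = (1/2) g^{kk} (dg_{ik}/dx_j + dg_{jk}/dx_i - dg_{ij}/dx_k).
The metric is diagonal, so g_{ab} = 0 for a != b.
At the given point: g_{11} = 3, g_{22} = 4, g_{33} = 2
g^{11} = 1/3
dg_{31}/dx_1 = 0 (off-diagonal)
dg_{11}/dx_3 = dg_{11}/dx_3 = 9
dg_{31}/dx_1 = 0 (off-diagonal)
Numerator = 0 + 9 - 0 = 9
Gamma^1_{31} = 9 / (2 * 3) = 3/2

3/2


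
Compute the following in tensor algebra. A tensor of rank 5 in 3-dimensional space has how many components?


The number of components of a rank-r tensor in d dimensions is d^r.
Here d = 3 and r = 5.
3^5 = 243

243


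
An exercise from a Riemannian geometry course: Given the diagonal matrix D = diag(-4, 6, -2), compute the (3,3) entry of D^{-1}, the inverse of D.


For a diagonal matrix, the inverse has entries (D^{-1})_{ii} = 1/d_{ii}.
The diagonal entries are: d_{11} = -4, d_{22} = 6, d_{33} = -2
We need (D^{-1})_{33} = 1/d_{33} = 1/-2 = -1/2

-1/2


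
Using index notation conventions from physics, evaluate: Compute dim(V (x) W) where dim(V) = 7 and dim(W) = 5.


The dimension of a tensor product is the product of dimensions.
dim(V) = 7, dim(W) = 5
dim(V (x) W) = 7 * 5 = 35

35


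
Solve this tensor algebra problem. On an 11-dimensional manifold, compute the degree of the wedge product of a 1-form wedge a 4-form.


The degree of a wedge product is the sum of the degrees of the individual forms.
Degrees: 1, 4
Total degree = 1 + 4 = 5

5


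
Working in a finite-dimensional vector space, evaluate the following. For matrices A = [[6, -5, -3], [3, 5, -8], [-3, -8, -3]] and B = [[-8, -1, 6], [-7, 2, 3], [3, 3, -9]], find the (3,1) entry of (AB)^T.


(AB)^T_{ij} = (AB)_{ji} = sum_k A_{jk} B_{ki}.
For i=3, j=1 we need (AB)_{13}:
A_{11} * B_{13} = 6 * 6 = 36
A_{12} * B_{23} = -5 * 3 = -15
A_{13} * B_{33} = -3 * -9 = 27
Sum = 36 + -15 + 27 = 48

48


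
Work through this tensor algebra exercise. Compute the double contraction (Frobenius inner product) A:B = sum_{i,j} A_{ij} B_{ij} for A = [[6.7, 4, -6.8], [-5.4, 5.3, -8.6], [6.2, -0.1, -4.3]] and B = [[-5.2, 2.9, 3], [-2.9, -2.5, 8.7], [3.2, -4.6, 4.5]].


A:B = sum over all i,j of A_{ij} * B_{ij}.
Row 1: 6.7*-5.2=-34.84, 4*2.9=11.6, -6.8*3=-20.4 => row sum = -43.64
Row 2: -5.4*-2.9=15.66, 5.3*-2.5=-13.25, -8.6*8.7=-74.82 => row sum = -72.41
Row 3: 6.2*3.2=19.84, -0.1*-4.6=0.46, -4.3*4.5=-19.35 => row sum = 0.95
Total = -43.64 + -72.41 + 0.95 = -115.1

-115.1


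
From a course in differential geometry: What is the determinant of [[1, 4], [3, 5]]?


For a 2x2 matrix [[a, b], [c, d]], det = a*d - b*c.
a = 1, b = 4, c = 3, d = 5
a*d = 1 * 5 = 5
b*c = 4 * 3 = 12
det = 5 - 12 = -7

-7


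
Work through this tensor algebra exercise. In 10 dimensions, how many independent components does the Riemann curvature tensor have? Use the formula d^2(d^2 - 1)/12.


The Riemann tensor in d dimensions has d^2(d^2 - 1)/12 independent components.
d = 10, so d^2 = 100
d^2 - 1 = 99
d^2(d^2 - 1) = 100 * 99 = 9900
Divide by 12: 9900 / 12 = 825

825


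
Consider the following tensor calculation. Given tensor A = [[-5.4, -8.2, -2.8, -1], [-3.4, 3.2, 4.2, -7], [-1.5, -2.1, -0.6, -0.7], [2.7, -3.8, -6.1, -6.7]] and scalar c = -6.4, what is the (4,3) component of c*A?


Scalar multiplication: (cA)_{ij} = c * A_{ij}.
c = -6.4
A_{43} = -6.1
(cA)_{43} = -6.4 * -6.1 = 39.04

39.04


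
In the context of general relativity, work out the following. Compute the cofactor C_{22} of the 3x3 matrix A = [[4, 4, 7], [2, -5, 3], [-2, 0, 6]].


To find cofactor C_{22}, delete row 2 and column 2.
The resulting 2x2 submatrix is: [[4, 7], [-2, 6]]
Minor M_{22} = 4*6 - 7*-2
  = 24 - -14 = 38
Sign = (-1)^(2+2) = (-1)^4 = 1
Cofactor C_{22} = 1 * 38 = 38

38


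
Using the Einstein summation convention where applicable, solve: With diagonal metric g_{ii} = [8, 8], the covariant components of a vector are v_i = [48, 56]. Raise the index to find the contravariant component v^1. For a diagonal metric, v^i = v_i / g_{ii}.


To raise an index with a diagonal metric: v^i = v_i / g_{ii}.
For index 1: v_1 = 48, g_{11} = 8
v^1 = 48 / 8 = 6

6


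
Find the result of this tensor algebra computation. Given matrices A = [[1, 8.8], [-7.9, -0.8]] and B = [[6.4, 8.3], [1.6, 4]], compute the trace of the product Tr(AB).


Tr(AB) = sum_i (AB)_{ii} where (AB)_{ii} = sum_k A_{ik} B_{ki}.
(AB)_{11} = 1*6.4 + 8.8*1.6 = 20.48
(AB)_{22} = -7.9*8.3 + -0.8*4 = -68.77
Tr(AB) = 20.48 + -68.77 = -48.29

-48.29


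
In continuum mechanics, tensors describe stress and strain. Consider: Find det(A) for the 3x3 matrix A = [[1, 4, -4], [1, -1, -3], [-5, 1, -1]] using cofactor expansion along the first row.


Expanding along the first row, det(A) = a11*M_11 - a12*M_12 + a13*M_13, where M_1j is the (1,j) minor.
Minor M_11 = -1*-1 - -3*1 = 4
Minor M_12 = 1*-1 - -3*-5 = -16
Minor M_13 = 1*1 - -1*-5 = -4
det = 1*(4) - 4*(-16) + -4*(-4)
    = 4 - -64 + 16
    = 84

84


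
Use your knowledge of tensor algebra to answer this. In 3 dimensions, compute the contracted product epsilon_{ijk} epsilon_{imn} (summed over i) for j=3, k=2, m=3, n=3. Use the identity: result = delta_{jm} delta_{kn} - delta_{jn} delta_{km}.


Using the identity: epsilon_{ijk} epsilon_{imn} = delta_{jm} delta_{kn} - delta_{jn} delta_{km}.
delta_{33} = 1
delta_{23} = 0
delta_{33} = 1
delta_{23} = 0
Result = 1 * 0 - 1 * 0 = 0 - 0 = 0

0


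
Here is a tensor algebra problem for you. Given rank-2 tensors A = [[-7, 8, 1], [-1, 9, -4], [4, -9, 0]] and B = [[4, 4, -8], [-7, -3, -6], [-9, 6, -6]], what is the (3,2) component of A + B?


Tensor addition is component-wise: (A + B)_{ij} = A_{ij} + B_{ij}.
A_{32} = -9
B_{32} = 6
(A + B)_{32} = -9 + 6 = -3

-3


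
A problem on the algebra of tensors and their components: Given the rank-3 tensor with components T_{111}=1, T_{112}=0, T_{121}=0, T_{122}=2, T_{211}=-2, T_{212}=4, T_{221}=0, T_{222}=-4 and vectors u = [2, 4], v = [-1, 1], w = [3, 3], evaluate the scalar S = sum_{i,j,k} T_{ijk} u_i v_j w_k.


S = sum over i,j,k of T_{ijk} u_i v_j w_k. Expanding all 8 terms:
T_{111}*u_1*v_1*w_1 = 1*2*-1*3 = -6  (running total: -6)
T_{112}*u_1*v_1*w_2 = 0*2*-1*3 = 0  (running total: -6)
T_{121}*u_1*v_2*w_1 = 0*2*1*3 = 0  (running total: -6)
T_{122}*u_1*v_2*w_2 = 2*2*1*3 = 12  (running total: 6)
T_{211}*u_2*v_1*w_1 = -2*4*-1*3 = 24  (running total: 30)
T_{212}*u_2*v_1*w_2 = 4*4*-1*3 = -48  (running total: -18)
T_{221}*u_2*v_2*w_1 = 0*4*1*3 = 0  (running total: -18)
T_{222}*u_2*v_2*w_2 = -4*4*1*3 = -48  (running total: -66)
S = -66

-66


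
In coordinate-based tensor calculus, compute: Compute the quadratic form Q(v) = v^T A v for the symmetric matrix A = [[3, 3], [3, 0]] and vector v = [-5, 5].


First compute Av:
(Av)_1 = 3*-5 + 3*5 = 0
(Av)_2 = 3*-5 + 0*5 = -15
Av = [0, -15]
Then v^T (Av) = -5*0 + 5*-15
= 0 + -75 = -75

-75


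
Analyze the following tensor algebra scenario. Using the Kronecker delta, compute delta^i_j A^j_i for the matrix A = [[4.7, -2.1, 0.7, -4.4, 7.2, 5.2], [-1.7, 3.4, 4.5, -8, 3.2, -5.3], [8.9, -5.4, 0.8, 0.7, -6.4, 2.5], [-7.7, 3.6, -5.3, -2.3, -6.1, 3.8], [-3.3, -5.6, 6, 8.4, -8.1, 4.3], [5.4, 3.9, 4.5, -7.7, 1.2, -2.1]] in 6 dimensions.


The contraction (trace) of a rank-2 tensor is the sum of its diagonal elements.
Diagonal entries: A[1,1] = 4.7, A[2,2] = 3.4, A[3,3] = 0.8, A[4,4] = -2.3, A[5,5] = -8.1, A[6,6] = -2.1
Tr(A) = 4.7 + 3.4 + 0.8 + -2.3 + -8.1 + -2.1 = -3.6

-3.6


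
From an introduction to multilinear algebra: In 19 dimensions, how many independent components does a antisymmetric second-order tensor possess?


A antisymmetric rank-2 tensor in d dimensions has d(d-1)/2 independent components.
d = 19
d(d-1)/2 = 19 * 18 / 2 = 342 / 2 = 171

171


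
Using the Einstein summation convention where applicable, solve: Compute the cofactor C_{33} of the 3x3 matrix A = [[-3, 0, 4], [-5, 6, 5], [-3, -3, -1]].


To find cofactor C_{33}, delete row 3 and column 3.
The resulting 2x2 submatrix is: [[-3, 0], [-5, 6]]
Minor M_{33} = -3*6 - 0*-5
  = -18 - 0 = -18
Sign = (-1)^(3+3) = (-1)^6 = 1
Cofactor C_{33} = 1 * -18 = -18

-18


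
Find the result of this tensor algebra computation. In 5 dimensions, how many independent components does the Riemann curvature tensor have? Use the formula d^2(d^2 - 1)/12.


The Riemann tensor in d dimensions has d^2(d^2 - 1)/12 independent components.
d = 5, so d^2 = 25
d^2 - 1 = 24
d^2(d^2 - 1) = 25 * 24 = 600
Divide by 12: 600 / 12 = 50

50


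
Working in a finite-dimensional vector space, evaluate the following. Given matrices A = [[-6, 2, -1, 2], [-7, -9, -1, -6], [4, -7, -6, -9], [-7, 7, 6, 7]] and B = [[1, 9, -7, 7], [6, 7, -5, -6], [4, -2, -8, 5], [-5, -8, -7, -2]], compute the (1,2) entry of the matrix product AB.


(AB)_{ij} = sum_k A_{ik} B_{kj}.
For i=1, j=2:
A_{11} * B_{12} = -6 * 9 = -54
A_{12} * B_{22} = 2 * 7 = 14
A_{13} * B_{32} = -1 * -2 = 2
A_{14} * B_{42} = 2 * -8 = -16
Sum = -54 + 14 + 2 + -16 = -54

-54


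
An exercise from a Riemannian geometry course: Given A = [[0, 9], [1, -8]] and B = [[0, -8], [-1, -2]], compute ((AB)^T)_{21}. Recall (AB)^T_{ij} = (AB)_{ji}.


(AB)^T_{ij} = (AB)_{ji} = sum_k A_{jk} B_{ki}.
For i=2, j=1 we need (AB)_{12}:
A_{11} * B_{12} = 0 * -8 = 0
A_{12} * B_{22} = 9 * -2 = -18
Sum = 0 + -18 = -18

-18


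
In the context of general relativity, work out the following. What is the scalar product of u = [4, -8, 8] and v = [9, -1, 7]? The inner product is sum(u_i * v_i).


The inner product u . v = sum of u_i * v_i.
Term-by-term: 4 * 9, -8 * -1, 8 * 7
Products: 36, 8, 56
Sum = 36 + 8 + 56 = 100

100


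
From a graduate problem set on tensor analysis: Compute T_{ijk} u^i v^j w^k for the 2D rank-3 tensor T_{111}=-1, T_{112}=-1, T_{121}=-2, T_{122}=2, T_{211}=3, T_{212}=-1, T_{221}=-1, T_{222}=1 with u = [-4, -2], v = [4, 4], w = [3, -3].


S = sum over i,j,k of T_{ijk} u_i v_j w_k. Expanding all 8 terms:
T_{111}*u_1*v_1*w_1 = -1*-4*4*3 = 48  (running total: 48)
T_{112}*u_1*v_1*w_2 = -1*-4*4*-3 = -48  (running total: 0)
T_{121}*u_1*v_2*w_1 = -2*-4*4*3 = 96  (running total: 96)
T_{122}*u_1*v_2*w_2 = 2*-4*4*-3 = 96  (running total: 192)
T_{211}*u_2*v_1*w_1 = 3*-2*4*3 = -72  (running total: 120)
T_{212}*u_2*v_1*w_2 = -1*-2*4*-3 = -24  (running total: 96)
T_{221}*u_2*v_2*w_1 = -1*-2*4*3 = 24  (running total: 120)
T_{222}*u_2*v_2*w_2 = 1*-2*4*-3 = 24  (running total: 144)
S = 144

144


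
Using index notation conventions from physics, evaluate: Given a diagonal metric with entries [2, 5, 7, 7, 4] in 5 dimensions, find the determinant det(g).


For a diagonal metric, the determinant is the product of diagonal entries.
Diagonal entries: 2, 5, 7, 7, 4
det(g) = 2 * 5 * 7 * 7 * 4 = 1960

1960


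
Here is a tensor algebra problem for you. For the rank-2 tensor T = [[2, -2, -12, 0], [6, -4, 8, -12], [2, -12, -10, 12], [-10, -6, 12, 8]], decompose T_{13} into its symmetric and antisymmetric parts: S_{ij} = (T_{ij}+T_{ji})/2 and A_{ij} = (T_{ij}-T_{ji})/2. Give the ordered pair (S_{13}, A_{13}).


T_{13} = -12
T_{31} = 2
S_{13} = (-12 + 2)/2 = -10/2 = -5
A_{13} = (-12 - 2)/2 = -14/2 = -7
Check: S + A = -5 + -7 = -12 = T_{13}.

(-5, -7)


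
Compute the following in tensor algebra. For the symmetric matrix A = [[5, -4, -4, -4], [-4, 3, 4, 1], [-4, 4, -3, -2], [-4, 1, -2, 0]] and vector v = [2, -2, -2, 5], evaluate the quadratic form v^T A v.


First compute Av:
(Av)_1 = 5*2 + -4*-2 + -4*-2 + -4*5 = 6
(Av)_2 = -4*2 + 3*-2 + 4*-2 + 1*5 = -17
(Av)_3 = -4*2 + 4*-2 + -3*-2 + -2*5 = -20
(Av)_4 = -4*2 + 1*-2 + -2*-2 + 0*5 = -6
Av = [6, -17, -20, -6]
Then v^T (Av) = 2*6 + -2*-17 + -2*-20 + 5*-6
= 12 + 34 + 40 + -30 = 56

56


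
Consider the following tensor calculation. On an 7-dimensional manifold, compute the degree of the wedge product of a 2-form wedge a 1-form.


The degree of a wedge product is the sum of the degrees of the individual forms.
Degrees: 2, 1
Total degree = 2 + 1 = 3

3


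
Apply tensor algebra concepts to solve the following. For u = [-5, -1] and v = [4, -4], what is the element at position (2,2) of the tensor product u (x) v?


The outer product entry T_{ij} = u_i * v_j.
We need i=2, j=2.
u_2 = -1, v_2 = -4
T_{2,2} = -1 * -4 = 4

4


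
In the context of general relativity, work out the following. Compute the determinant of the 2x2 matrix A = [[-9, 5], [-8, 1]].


For a 2x2 matrix [[a, b], [c, d]], det = a*d - b*c.
a = -9, b = 5, c = -8, d = 1
a*d = -9 * 1 = -9
b*c = 5 * -8 = -40
det = -9 - -40 = 31

31


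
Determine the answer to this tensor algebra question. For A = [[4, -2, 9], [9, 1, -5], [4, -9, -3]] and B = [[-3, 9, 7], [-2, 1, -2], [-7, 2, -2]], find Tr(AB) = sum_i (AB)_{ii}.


Tr(AB) = sum_i (AB)_{ii} where (AB)_{ii} = sum_k A_{ik} B_{ki}.
(AB)_{11} = 4*-3 + -2*-2 + 9*-7 = -71
(AB)_{22} = 9*9 + 1*1 + -5*2 = 72
(AB)_{33} = 4*7 + -9*-2 + -3*-2 = 52
Tr(AB) = -71 + 72 + 52 = 53

53


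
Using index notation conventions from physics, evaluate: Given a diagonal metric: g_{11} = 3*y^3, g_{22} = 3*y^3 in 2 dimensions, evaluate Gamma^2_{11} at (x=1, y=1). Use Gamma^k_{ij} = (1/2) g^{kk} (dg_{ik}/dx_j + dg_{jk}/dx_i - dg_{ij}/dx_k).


For a diagonal metric, Gamma^k_{ij} = (1/2) g^{kk} (dg_{ik}/dx_j + dg_{jk}/dx_i - dg_{ij}/dx_k).
The metric is diagonal, so g_{ab} = 0 for a != b.
At the given point: g_{11} = 3, g_{22} = 3
g^{22} = 1/3
dg_{12}/dx_1 = 0 (off-diagonal)
dg_{12}/dx_1 = 0 (off-diagonal)
dg_{11}/dx_2 = dg_{11}/dx_2 = 9
Numerator = 0 + 0 - 9 = -9
Gamma^2_{11} = -9 / (2 * 3) = -3/2

-3/2


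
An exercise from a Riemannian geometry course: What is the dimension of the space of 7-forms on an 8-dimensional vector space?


The dimension of the space of p-forms on an n-dimensional space is C(n, p).
n = 8, p = 7
C(8, 7) = 8! / (7! * 1!) = 8

8


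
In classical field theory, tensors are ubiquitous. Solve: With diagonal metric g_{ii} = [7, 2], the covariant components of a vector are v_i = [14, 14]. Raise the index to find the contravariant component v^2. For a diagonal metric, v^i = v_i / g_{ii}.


To raise an index with a diagonal metric: v^i = v_i / g_{ii}.
For index 2: v_2 = 14, g_{22} = 2
v^2 = 14 / 2 = 7

7


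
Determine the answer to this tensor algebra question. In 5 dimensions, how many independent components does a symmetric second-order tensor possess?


A symmetric rank-2 tensor in d dimensions has d(d+1)/2 independent components.
d = 5
d(d+1)/2 = 5 * 6 / 2 = 30 / 2 = 15

15


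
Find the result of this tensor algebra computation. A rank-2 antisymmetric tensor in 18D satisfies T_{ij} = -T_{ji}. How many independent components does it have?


An antisymmetric rank-2 tensor satisfies A_{ij} = -A_{ji}, so diagonal entries are zero.
The independent components are the upper-triangular entries: C(n, 2) = n(n-1)/2.
n = 18
C(18, 2) = 18 * 17 / 2 = 306 / 2 = 153

153


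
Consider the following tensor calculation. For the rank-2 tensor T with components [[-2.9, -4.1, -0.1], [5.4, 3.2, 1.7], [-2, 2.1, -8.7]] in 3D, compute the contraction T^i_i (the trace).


The contraction (trace) of a rank-2 tensor is the sum of its diagonal elements.
Diagonal entries: A[1,1] = -2.9, A[2,2] = 3.2, A[3,3] = -8.7
Tr(A) = -2.9 + 3.2 + -8.7 = -8.4

-8.4


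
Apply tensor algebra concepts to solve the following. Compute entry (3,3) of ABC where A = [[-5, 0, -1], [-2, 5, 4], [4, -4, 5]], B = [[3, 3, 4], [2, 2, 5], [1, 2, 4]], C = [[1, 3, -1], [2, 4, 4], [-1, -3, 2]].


(ABC)_{33} = sum_m (AB)_{3m} C_{m3}. First compute row 3 of AB.
(AB)_{31} = 4*3 + -4*2 + 5*1 = 9
(AB)_{32} = 4*3 + -4*2 + 5*2 = 14
(AB)_{33} = 4*4 + -4*5 + 5*4 = 16
Now contract with column 3 of C:
(AB)_{31} * C_{13} = 9 * -1 = -9
(AB)_{32} * C_{23} = 14 * 4 = 56
(AB)_{33} * C_{33} = 16 * 2 = 32
(ABC)_{33} = -9 + 56 + 32 = 79

79


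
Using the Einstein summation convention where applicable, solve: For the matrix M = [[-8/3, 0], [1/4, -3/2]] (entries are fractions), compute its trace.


The trace is the sum of diagonal entries.
Diagonal: M[1,1] = -8/3, M[2,2] = -3/2
Tr(M) = -8/3 + -3/2
Computing step by step:
After adding M[1,1]: -8/3
After adding M[2,2]: -25/6
Tr(M) = -25/6

-25/6


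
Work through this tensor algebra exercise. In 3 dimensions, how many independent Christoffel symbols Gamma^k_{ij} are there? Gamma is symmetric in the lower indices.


Christoffel symbols Gamma^k_{ij} are symmetric in i,j, so there are d * d(d+1)/2 independent symbols.
d = 3
d(d+1)/2 = 3 * 4 / 2 = 6
Total = 3 * 6 = 18

18


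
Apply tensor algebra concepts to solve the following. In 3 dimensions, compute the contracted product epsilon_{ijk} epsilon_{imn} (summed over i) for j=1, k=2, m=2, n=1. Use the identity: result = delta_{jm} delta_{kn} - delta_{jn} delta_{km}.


Using the identity: epsilon_{ijk} epsilon_{imn} = delta_{jm} delta_{kn} - delta_{jn} delta_{km}.
delta_{12} = 0
delta_{21} = 0
delta_{11} = 1
delta_{22} = 1
Result = 0 * 0 - 1 * 1 = 0 - 1 = -1

-1


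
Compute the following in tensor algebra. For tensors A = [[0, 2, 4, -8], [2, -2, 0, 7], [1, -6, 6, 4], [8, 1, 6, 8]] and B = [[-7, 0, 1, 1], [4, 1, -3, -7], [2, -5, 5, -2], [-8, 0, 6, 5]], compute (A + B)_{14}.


Tensor addition is component-wise: (A + B)_{ij} = A_{ij} + B_{ij}.
A_{14} = -8
B_{14} = 1
(A + B)_{14} = -8 + 1 = -7

-7


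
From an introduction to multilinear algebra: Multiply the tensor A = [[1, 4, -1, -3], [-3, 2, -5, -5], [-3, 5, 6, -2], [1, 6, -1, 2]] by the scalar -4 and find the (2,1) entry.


Scalar multiplication: (cA)_{ij} = c * A_{ij}.
c = -4
A_{21} = -3
(cA)_{21} = -4 * -3 = 12

12


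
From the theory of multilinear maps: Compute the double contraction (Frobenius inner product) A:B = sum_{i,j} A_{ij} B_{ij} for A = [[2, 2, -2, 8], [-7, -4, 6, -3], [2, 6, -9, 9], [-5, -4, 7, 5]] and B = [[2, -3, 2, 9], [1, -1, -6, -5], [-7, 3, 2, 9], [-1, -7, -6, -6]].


A:B = sum over all i,j of A_{ij} * B_{ij}.
Row 1: 2*2=4, 2*-3=-6, -2*2=-4, 8*9=72 => row sum = 66
Row 2: -7*1=-7, -4*-1=4, 6*-6=-36, -3*-5=15 => row sum = -24
Row 3: 2*-7=-14, 6*3=18, -9*2=-18, 9*9=81 => row sum = 67
Row 4: -5*-1=5, -4*-7=28, 7*-6=-42, 5*-6=-30 => row sum = -39
Total = 66 + -24 + 67 + -39 = 70

70


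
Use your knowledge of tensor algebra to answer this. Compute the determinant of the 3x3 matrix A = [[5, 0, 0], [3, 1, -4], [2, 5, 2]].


Expanding along the first row, det(A) = a11*M_11 - a12*M_12 + a13*M_13, where M_1j is the (1,j) minor.
Minor M_11 = 1*2 - -4*5 = 22
Minor M_12 = 3*2 - -4*2 = 14
Minor M_13 = 3*5 - 1*2 = 13
det = 5*(22) - 0*(14) + 0*(13)
    = 110 - 0 + 0
    = 110

110


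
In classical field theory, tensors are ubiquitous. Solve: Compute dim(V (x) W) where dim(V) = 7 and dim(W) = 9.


The dimension of a tensor product is the product of dimensions.
dim(V) = 7, dim(W) = 9
dim(V (x) W) = 7 * 9 = 63

63


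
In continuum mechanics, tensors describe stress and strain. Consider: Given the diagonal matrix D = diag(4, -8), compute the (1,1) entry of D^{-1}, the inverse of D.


For a diagonal matrix, the inverse has entries (D^{-1})_{ii} = 1/d_{ii}.
The diagonal entries are: d_{11} = 4, d_{22} = -8
We need (D^{-1})_{11} = 1/d_{11} = 1/4 = 1/4

1/4


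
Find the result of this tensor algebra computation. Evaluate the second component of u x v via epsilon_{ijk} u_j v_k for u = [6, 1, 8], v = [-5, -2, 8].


(u x v)_2 = sum_{j,k} epsilon_{2jk} u_j v_k. Only permutations of (1,2,3) contribute; the two non-zero terms are:
eps_{213} u_1 v_3 = -1 * 6 * 8 = -48
eps_{231} u_3 v_1 = 1 * 8 * -5 = -40
(u x v)_2 = -88

-88


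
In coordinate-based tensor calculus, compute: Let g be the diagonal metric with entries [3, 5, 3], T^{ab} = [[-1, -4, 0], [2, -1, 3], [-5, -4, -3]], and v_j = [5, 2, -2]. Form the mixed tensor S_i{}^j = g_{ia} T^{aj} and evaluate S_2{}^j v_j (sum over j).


Step 1: lower the first index. For a diagonal metric, g_{ia} T^{aj} = g_{ii} T^{ij} (no sum on i).
g_{22} = 5
S_2{}^1 = 5 * T^{21} = 5 * 2 = 10
S_2{}^2 = 5 * T^{22} = 5 * -1 = -5
S_2{}^3 = 5 * T^{23} = 5 * 3 = 15
Step 2: contract S_2{}^j with v_j.
S_2{}^1 * v_1 = 10 * 5 = 50
S_2{}^2 * v_2 = -5 * 2 = -10
S_2{}^3 * v_3 = 15 * -2 = -30
Result = 50 + -10 + -30 = 10

10


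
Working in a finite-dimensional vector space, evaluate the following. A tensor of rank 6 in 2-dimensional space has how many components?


The number of components of a rank-r tensor in d dimensions is d^r.
Here d = 2 and r = 6.
2^6 = 64

64


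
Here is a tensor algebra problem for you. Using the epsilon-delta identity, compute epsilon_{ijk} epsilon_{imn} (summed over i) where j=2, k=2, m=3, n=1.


Using the identity: epsilon_{ijk} epsilon_{imn} = delta_{jm} delta_{kn} - delta_{jn} delta_{km}.
delta_{23} = 0
delta_{21} = 0
delta_{21} = 0
delta_{23} = 0
Result = 0 * 0 - 0 * 0 = 0 - 0 = 0

0


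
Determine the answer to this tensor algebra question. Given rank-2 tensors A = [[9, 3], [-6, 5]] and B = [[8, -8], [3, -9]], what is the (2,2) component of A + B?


Tensor addition is component-wise: (A + B)_{ij} = A_{ij} + B_{ij}.
A_{22} = 5
B_{22} = -9
(A + B)_{22} = 5 + -9 = -4

-4


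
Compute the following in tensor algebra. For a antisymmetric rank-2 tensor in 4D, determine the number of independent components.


A antisymmetric rank-2 tensor in d dimensions has d(d-1)/2 independent components.
d = 4
d(d-1)/2 = 4 * 3 / 2 = 12 / 2 = 6

6


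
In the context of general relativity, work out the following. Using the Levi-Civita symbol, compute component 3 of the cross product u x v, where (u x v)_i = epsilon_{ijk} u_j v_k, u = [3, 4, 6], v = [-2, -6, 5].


(u x v)_3 = sum_{j,k} epsilon_{3jk} u_j v_k. Only permutations of (1,2,3) contribute; the two non-zero terms are:
eps_{312} u_1 v_2 = 1 * 3 * -6 = -18
eps_{321} u_2 v_1 = -1 * 4 * -2 = 8
(u x v)_3 = -10

-10


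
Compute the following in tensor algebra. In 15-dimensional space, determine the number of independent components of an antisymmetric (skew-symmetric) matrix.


An antisymmetric rank-2 tensor satisfies A_{ij} = -A_{ji}, so diagonal entries are zero.
The independent components are the upper-triangular entries: C(n, 2) = n(n-1)/2.
n = 15
C(15, 2) = 15 * 14 / 2 = 210 / 2 = 105

105


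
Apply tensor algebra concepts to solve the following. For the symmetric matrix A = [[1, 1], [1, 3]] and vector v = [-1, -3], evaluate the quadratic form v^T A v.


First compute Av:
(Av)_1 = 1*-1 + 1*-3 = -4
(Av)_2 = 1*-1 + 3*-3 = -10
Av = [-4, -10]
Then v^T (Av) = -1*-4 + -3*-10
= 4 + 30 = 34

34


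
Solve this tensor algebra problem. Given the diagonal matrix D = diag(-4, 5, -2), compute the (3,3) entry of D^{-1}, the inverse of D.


For a diagonal matrix, the inverse has entries (D^{-1})_{ii} = 1/d_{ii}.
The diagonal entries are: d_{11} = -4, d_{22} = 5, d_{33} = -2
We need (D^{-1})_{33} = 1/d_{33} = 1/-2 = -1/2

-1/2
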